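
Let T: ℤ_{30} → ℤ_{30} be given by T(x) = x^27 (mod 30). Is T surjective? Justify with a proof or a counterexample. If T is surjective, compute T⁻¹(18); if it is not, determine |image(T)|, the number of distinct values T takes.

Computing x^27 mod 30 for each x (by repeated squaring, reducing mod 30 at every step), the values T(0), T(1), …, T(29) are: 0, 1, 8, 27, 4, 5, 6, 13, 2, 9, 10, 11, 18, 7, 14, 15, 16, 23, 12, 19, 20, 21, 28, 17, 24, 25, 26, 3, 22, 29.
Every element of ℤ_{30} appears exactly once in this list, so T is a bijection, and in particular surjective.
Since T is surjective, we read off the preimage of 18 from the same table: T(12) = 18, so T⁻¹(18) = 12.

12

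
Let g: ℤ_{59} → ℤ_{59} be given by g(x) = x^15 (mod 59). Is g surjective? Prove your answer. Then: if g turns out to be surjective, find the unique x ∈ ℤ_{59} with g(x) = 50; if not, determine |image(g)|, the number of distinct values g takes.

Since 59 is prime, the nonzero elements of ℤ_{59} form a cyclic group of order 58.
As gcd(15, 58) = 1, raising to the 15th power is a bijection on this group: if x_1^15 ≡ x_2^15 then (x_1x_2^{−1})^15 = 1, and the only element of order dividing gcd(15, 58) = 1 is 1, so x_1 = x_2.
With g(0) = 0 this makes g injective on all of ℤ_{59}, hence bijective (finite equal-size domain and codomain). In particular g is surjective.
Since g is surjective, we find the preimage of 50. The inverse of x ↦ x^15 on (ℤ_{59})^× is x ↦ x^31, because 15·31 = 465 = 8·58 + 1 ≡ 1 (mod 58) and x^{58} = 1 for x ≠ 0 (Fermat). So g⁻¹(50) = 50^31 mod 59.
Repeated squaring mod 59: 50^1 ≡ 50, 50^2 ≡ 50² = 2500 ≡ 22, 50^4 ≡ 22² = 484 ≡ 12, 50^8 ≡ 12² = 144 ≡ 26, 50^16 ≡ 26² = 676 ≡ 27. Since 31 = 16 + 8 + 4 + 2 + 1, 50^31 ≡ 27·26·12·22·50: 27·26 = 702 ≡ 53, then 53·12 = 636 ≡ 46, then 46·22 = 1012 ≡ 9, then 9·50 = 450 ≡ 37. So 50^31 ≡ 37 (mod 59).
Hence g⁻¹(50) = 37.

37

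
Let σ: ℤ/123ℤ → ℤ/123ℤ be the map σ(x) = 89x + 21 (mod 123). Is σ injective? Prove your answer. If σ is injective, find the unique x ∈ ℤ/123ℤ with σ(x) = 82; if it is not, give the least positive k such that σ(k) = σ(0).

By definition, σ is injective if σ(a) = σ(b) implies a = b.
Suppose σ(a) = σ(b) in ℤ/123ℤ. Then 89a + 21 ≡ 89b + 21 (mod 123), hence 89(a − b) ≡ 0 (mod 123).
Since gcd(89, 123) = 1, 89 is invertible modulo 123, hence a − b ≡ 0 (mod 123), i.e. a = b.
Hence σ is injective.
We now compute 89⁻¹ mod 123 explicitly. Euclid's algorithm: 123 = 1·89 + 34, 89 = 2·34 + 21, 34 = 1·21 + 13, 21 = 1·13 + 8, 13 = 1·8 + 5, 8 = 1·5 + 3, 5 = 1·3 + 2, 3 = 1·2 + 1; back-substituting gives 1 = 47·89 − 34·123, so 89⁻¹ ≡ 47 (mod 123).
Since σ is injective, we find σ⁻¹(82): we need 89x ≡ 82 − 21 ≡ 61 (mod 123). Using 89⁻¹ = 47: x ≡ 47·61 = 2867 = 23·123 + 38, so x = 38.
Check: σ(38) = 89·38 + 21 = 3403 = 27·123 + 82 ≡ 82 (mod 123).

38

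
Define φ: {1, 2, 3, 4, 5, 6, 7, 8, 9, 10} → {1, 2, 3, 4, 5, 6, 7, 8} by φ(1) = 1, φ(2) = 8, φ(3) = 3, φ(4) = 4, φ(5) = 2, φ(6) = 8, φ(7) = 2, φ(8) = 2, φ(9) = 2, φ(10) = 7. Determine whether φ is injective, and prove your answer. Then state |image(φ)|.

6

φ(2) = 8 = φ(6) with 2 ≠ 6, so φ is not injective.
The image of φ is {1, 2, 3, 4, 7, 8}, which has 6 elements.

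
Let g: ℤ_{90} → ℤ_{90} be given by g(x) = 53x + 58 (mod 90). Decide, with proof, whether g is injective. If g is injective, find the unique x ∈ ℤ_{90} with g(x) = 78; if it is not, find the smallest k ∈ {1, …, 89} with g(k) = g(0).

70

If g(x_1) = g(x_2), then 53x_1 ≡ 53x_2 (mod 90). Because gcd(53, 90) = 1, we may cancel 53 to get x_1 ≡ x_2 (mod 90).
Therefore g is injective.
We now compute 53⁻¹ mod 90 explicitly. Euclid's algorithm: 90 = 1·53 + 37, 53 = 1·37 + 16, 37 = 2·16 + 5, 16 = 3·5 + 1; back-substituting gives 1 = 17·53 − 10·90, so 53⁻¹ ≡ 17 (mod 90).
Since g is injective, we find g⁻¹(78): we need 53x ≡ 78 − 58 ≡ 20 (mod 90). Using 53⁻¹ = 17: x ≡ 17·20 = 340 = 3·90 + 70, so x = 70.
Check: g(70) = 53·70 + 58 = 3768 = 41·90 + 78 ≡ 78 (mod 90).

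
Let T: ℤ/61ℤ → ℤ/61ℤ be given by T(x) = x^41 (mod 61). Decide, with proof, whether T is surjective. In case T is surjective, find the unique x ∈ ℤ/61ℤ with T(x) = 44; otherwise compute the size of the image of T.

55

Since 61 is prime, the nonzero elements of ℤ/61ℤ form a cyclic group of order 60.
As gcd(41, 60) = 1, raising to the 41st power is a bijection on this group: if a^41 ≡ b^41 then (ab^{−1})^41 = 1, and the only element of order dividing gcd(41, 60) = 1 is 1, so a = b.
With T(0) = 0 this makes T injective on all of ℤ/61ℤ, hence bijective (finite equal-size domain and codomain). In particular T is surjective.
Since T is surjective, we find the preimage of 44. The inverse of x ↦ x^41 on (ℤ/61ℤ)^× is x ↦ x^41, because 41·41 = 1681 = 28·60 + 1 ≡ 1 (mod 60) and x^{60} = 1 for x ≠ 0 (Fermat). So T⁻¹(44) = 44^41 mod 61.
Repeated squaring mod 61: 44^1 ≡ 44, 44^2 ≡ 44² = 1936 ≡ 45, 44^4 ≡ 45² = 2025 ≡ 12, 44^8 ≡ 12² = 144 ≡ 22, 44^16 ≡ 22² = 484 ≡ 57, 44^32 ≡ 57² = 3249 ≡ 16. Since 41 = 32 + 8 + 1, 44^41 ≡ 16·22·44: 16·22 = 352 ≡ 47, then 47·44 = 2068 ≡ 55. So 44^41 ≡ 55 (mod 61).
Hence T⁻¹(44) = 55.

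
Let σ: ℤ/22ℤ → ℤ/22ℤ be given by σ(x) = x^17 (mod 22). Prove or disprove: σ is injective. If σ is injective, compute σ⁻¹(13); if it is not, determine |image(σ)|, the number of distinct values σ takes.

19

Computing x^17 mod 22 for each x (by repeated squaring, reducing mod 22 at every step), the values σ(0), σ(1), …, σ(21) are: 0, 1, 18, 9, 16, 3, 8, 17, 2, 15, 10, 11, 12, 7, 20, 5, 14, 19, 6, 13, 4, 21.
Every element of ℤ/22ℤ appears exactly once in this list, so σ is a bijection, and in particular injective.
Since σ is injective, we read off the preimage of 13 from the same table: σ(19) = 13, so σ⁻¹(13) = 19.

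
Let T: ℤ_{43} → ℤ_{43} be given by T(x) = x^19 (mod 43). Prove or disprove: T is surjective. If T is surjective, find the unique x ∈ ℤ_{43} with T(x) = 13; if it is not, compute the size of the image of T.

Since 43 is prime, the nonzero elements of ℤ_{43} form a cyclic group of order 42.
As gcd(19, 42) = 1, raising to the 19th power is a bijection on this group: if x_1^19 ≡ x_2^19 then (x_1x_2^{−1})^19 = 1, and the only element of order dividing gcd(19, 42) = 1 is 1, so x_1 = x_2.
With T(0) = 0 this makes T injective on all of ℤ_{43}, hence bijective (finite equal-size domain and codomain). In particular T is surjective.
Since T is surjective, we find the preimage of 13. The inverse of x ↦ x^19 on (ℤ_{43})^× is x ↦ x^31, because 19·31 = 589 = 14·42 + 1 ≡ 1 (mod 42) and x^{42} = 1 for x ≠ 0 (Fermat). So T⁻¹(13) = 13^31 mod 43.
Repeated squaring mod 43: 13^1 ≡ 13, 13^2 ≡ 13² = 169 ≡ 40, 13^4 ≡ 40² = 1600 ≡ 9, 13^8 ≡ 9² = 81 ≡ 38, 13^16 ≡ 38² = 1444 ≡ 25. Since 31 = 16 + 8 + 4 + 2 + 1, 13^31 ≡ 25·38·9·40·13: 25·38 = 950 ≡ 4, then 4·9 = 36, then 36·40 = 1440 ≡ 21, then 21·13 = 273 ≡ 15. So 13^31 ≡ 15 (mod 43).
Hence T⁻¹(13) = 15.

15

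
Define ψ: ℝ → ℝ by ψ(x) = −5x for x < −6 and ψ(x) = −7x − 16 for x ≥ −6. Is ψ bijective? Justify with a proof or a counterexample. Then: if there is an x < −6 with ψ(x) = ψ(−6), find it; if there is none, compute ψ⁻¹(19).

Both pieces are strictly decreasing (slopes −5 and −7), so each is injective on its own interval.
The left piece maps (−∞, −6) onto (30, ∞); the right piece maps [−6, ∞) onto (−∞, 26].
The images leave a gap (30 has no preimage), so ψ is not surjective, hence not bijective.
Because the two images are disjoint, no x < −6 has ψ(x) = ψ(−6), so we compute ψ⁻¹(19): 19 lies in (−∞, 26], so solve −7x − 16 = 19: x = (19 + 16)/(−7) = −5.

-5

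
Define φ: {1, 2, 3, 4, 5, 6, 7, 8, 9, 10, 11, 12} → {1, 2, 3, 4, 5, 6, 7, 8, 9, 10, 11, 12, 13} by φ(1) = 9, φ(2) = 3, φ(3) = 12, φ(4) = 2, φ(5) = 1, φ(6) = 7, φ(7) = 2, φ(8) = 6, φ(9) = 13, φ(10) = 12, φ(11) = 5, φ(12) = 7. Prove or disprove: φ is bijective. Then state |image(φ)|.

9

φ(4) = 2 = φ(7) with 4 ≠ 7, so φ is not injective, hence not bijective.
The image of φ is {1, 2, 3, 5, 6, 7, 9, 12, 13}, which has 9 elements.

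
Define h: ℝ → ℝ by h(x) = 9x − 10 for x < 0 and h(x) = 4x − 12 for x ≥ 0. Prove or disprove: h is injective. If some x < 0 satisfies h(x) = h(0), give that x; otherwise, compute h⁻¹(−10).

Both pieces are strictly increasing (slopes 9 and 4), so each is injective on its own interval.
The left piece maps (−∞, 0) onto (−∞, −10); the right piece maps [0, ∞) onto [−12, ∞).
These images overlap. In particular h(0) = −12 (right piece), and solving 9x − 10 = −12 on the left piece gives x = −2/9 < 0.
So h(−2/9) = h(0) with −2/9 ≠ 0, and h is not injective. This x = −2/9 is the requested value below 0.

-2/9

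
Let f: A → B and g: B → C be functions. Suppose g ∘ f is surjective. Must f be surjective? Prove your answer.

No. Take A = {0, 1}, B = {0, 1, 2}, C = {0}, f(a) = 0 for every a ∈ A, and g(b) = 0 for every b ∈ B.
Then g ∘ f is surjective onto {0}, but 2 ∈ B has no preimage under f, so f is not surjective.

not surjective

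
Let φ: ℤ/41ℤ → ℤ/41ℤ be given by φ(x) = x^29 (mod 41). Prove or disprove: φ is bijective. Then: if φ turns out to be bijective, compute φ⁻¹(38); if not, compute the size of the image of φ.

3

Since 41 is prime, the nonzero elements of ℤ/41ℤ form a cyclic group of order 40.
As gcd(29, 40) = 1, raising to the 29th power is a bijection on this group: if x_1^29 ≡ x_2^29 then (x_1x_2^{−1})^29 = 1, and the only element of order dividing gcd(29, 40) = 1 is 1, so x_1 = x_2.
With φ(0) = 0 this makes φ injective on all of ℤ/41ℤ, hence bijective (finite equal-size domain and codomain). In particular φ is bijective.
Since φ is bijective, we find the preimage of 38. The inverse of x ↦ x^29 on (ℤ/41ℤ)^× is x ↦ x^29, because 29·29 = 841 = 21·40 + 1 ≡ 1 (mod 40) and x^{40} = 1 for x ≠ 0 (Fermat). So φ⁻¹(38) = 38^29 mod 41.
Repeated squaring mod 41: 38^1 ≡ 38, 38^2 ≡ 38² = 1444 ≡ 9, 38^4 ≡ 9² = 81 ≡ 40, 38^8 ≡ 40² = 1600 ≡ 1, 38^16 ≡ 1² = 1. Since 29 = 16 + 8 + 4 + 1, 38^29 ≡ 1·1·40·38: 1·1 = 1, then 1·40 = 40, then 40·38 = 1520 ≡ 3. So 38^29 ≡ 3 (mod 41).
Hence φ⁻¹(38) = 3.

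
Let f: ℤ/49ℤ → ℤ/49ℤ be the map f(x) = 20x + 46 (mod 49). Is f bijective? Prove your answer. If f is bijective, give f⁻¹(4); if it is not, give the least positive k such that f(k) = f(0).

Recall: f is injective if f(a) = f(b) implies a = b.
If f(a) = f(b), then 20a ≡ 20b (mod 49). Because gcd(20, 49) = 1, we may cancel 20 to get a ≡ b (mod 49).
We now compute 20⁻¹ mod 49 explicitly. Euclid's algorithm: 49 = 2·20 + 9, 20 = 2·9 + 2, 9 = 4·2 + 1; back-substituting gives 1 = 27·20 − 11·49, so 20⁻¹ ≡ 27 (mod 49).
For any y ∈ ℤ/49ℤ, x = 27(y − 46) mod 49 satisfies f(x) = 20·27(y − 46) + 46 ≡ y (since 20·27 ≡ 1 mod 49). So every y has a preimage.
Thus f is bijective.
Since f is bijective, we find f⁻¹(4): we need 20x ≡ 4 − 46 ≡ 7 (mod 49). Using 20⁻¹ = 27: x ≡ 27·7 = 189 = 3·49 + 42, so x = 42.
Check: f(42) = 20·42 + 46 = 886 = 18·49 + 4 ≡ 4 (mod 49).

42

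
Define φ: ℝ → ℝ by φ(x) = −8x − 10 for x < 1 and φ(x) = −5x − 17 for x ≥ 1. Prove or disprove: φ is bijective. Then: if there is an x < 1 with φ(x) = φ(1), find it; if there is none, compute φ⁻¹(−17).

7/8

Both pieces are strictly decreasing (slopes −8 and −5), so each is injective on its own interval.
The left piece maps (−∞, 1) onto (−18, ∞); the right piece maps [1, ∞) onto (−∞, −22].
The images leave a gap (−18 has no preimage), so φ is not surjective, hence not bijective.
Because the two images are disjoint, no x < 1 has φ(x) = φ(1), so we compute φ⁻¹(−17): −17 lies in (−18, ∞), so solve −8x − 10 = −17: x = (−17 + 10)/(−8) = 7/8.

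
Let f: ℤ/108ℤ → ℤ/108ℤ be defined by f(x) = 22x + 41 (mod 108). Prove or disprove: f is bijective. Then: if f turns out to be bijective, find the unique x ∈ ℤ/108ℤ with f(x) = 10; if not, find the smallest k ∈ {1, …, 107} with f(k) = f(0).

54

Recall that f is injective when f(s) = f(t) forces s = t.
We have gcd(22, 108) = 2 > 1. Taking s = 0 and t = 54: f(0) = 41 and f(54) = 22·54 + 41 = 1229 ≡ 41 (mod 108).
So f(0) = f(54) while 0 ≠ 54, therefore f is not injective, hence not bijective.
Since f is not bijective, we find the least positive k with f(k) = f(0): this means 22k ≡ 0 (mod 108), i.e. 108 ∣ 22k. Since gcd(22, 108) = 2, dividing through by 2 this holds exactly when 54 ∣ 11k, and as gcd(11, 54) = 1, exactly when 54 ∣ k.
The smallest positive such k is 54.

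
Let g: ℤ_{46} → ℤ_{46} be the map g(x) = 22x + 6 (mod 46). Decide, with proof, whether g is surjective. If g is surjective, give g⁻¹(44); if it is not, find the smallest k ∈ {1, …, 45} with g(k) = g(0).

23

Since gcd(22, 46) = 2, we have 22x ≡ 0 (mod 2) for all x, so g(x) ≡ 0 (mod 2).
But 1 ≢ 0 (mod 2), so 1 ∈ ℤ_{46} has no preimage. So g is not surjective.
Since g is not surjective, we find the least positive k with g(k) = g(0): this means 22k ≡ 0 (mod 46), i.e. 46 ∣ 22k. Since gcd(22, 46) = 2, dividing through by 2 this holds exactly when 23 ∣ 11k, and as gcd(11, 23) = 1, exactly when 23 ∣ k.
The smallest positive such k is 23.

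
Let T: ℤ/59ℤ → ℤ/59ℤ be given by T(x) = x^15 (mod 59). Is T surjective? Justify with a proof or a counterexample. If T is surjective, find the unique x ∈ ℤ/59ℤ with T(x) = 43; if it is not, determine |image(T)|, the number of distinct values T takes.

39

Since 59 is prime, the nonzero elements of ℤ/59ℤ form a cyclic group of order 58.
As gcd(15, 58) = 1, raising to the 15th power is a bijection on this group: if u^15 ≡ v^15 then (uv^{−1})^15 = 1, and the only element of order dividing gcd(15, 58) = 1 is 1, so u = v.
With T(0) = 0 this makes T injective on all of ℤ/59ℤ, hence bijective (finite equal-size domain and codomain). In particular T is surjective.
Since T is surjective, we find the preimage of 43. The inverse of x ↦ x^15 on (ℤ/59ℤ)^× is x ↦ x^31, because 15·31 = 465 = 8·58 + 1 ≡ 1 (mod 58) and x^{58} = 1 for x ≠ 0 (Fermat). So T⁻¹(43) = 43^31 mod 59.
Repeated squaring mod 59: 43^1 ≡ 43, 43^2 ≡ 43² = 1849 ≡ 20, 43^4 ≡ 20² = 400 ≡ 46, 43^8 ≡ 46² = 2116 ≡ 51, 43^16 ≡ 51² = 2601 ≡ 5. Since 31 = 16 + 8 + 4 + 2 + 1, 43^31 ≡ 5·51·46·20·43: 5·51 = 255 ≡ 19, then 19·46 = 874 ≡ 48, then 48·20 = 960 ≡ 16, then 16·43 = 688 ≡ 39. So 43^31 ≡ 39 (mod 59).
Hence T⁻¹(43) = 39.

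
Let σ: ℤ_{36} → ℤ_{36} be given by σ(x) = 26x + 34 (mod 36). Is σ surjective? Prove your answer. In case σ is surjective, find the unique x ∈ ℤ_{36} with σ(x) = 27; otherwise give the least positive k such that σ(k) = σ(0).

Recall that σ is surjective if every y in the codomain equals σ(x) for some x in the domain.
Since gcd(26, 36) = 2, we have 26x ≡ 0 (mod 2) for all x, so σ(x) ≡ 0 (mod 2).
But 1 ≢ 0 (mod 2), so 1 ∈ ℤ_{36} has no preimage. So σ is not surjective.
Since σ is not surjective, we find the least positive k with σ(k) = σ(0): this means 26k ≡ 0 (mod 36), i.e. 36 ∣ 26k. Since gcd(26, 36) = 2, dividing through by 2 this holds exactly when 18 ∣ 13k, and as gcd(13, 18) = 1, exactly when 18 ∣ k.
The smallest positive such k is 18.

18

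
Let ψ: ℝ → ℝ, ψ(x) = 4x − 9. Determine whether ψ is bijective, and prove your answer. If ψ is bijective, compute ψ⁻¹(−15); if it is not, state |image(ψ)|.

-3/2

Recall that ψ is injective if ψ(u) = ψ(v) implies u = v.
Suppose ψ(u) = ψ(v). Then 4u − 9 = 4v − 9, thus 4u = 4v, hence u = v.
For any y ∈ ℝ, x = (y + 9)/4 satisfies ψ(x) = y.
So ψ is bijective.
Since ψ is bijective, we compute ψ⁻¹(−15) = (−15 + 9)/4 = −3/2.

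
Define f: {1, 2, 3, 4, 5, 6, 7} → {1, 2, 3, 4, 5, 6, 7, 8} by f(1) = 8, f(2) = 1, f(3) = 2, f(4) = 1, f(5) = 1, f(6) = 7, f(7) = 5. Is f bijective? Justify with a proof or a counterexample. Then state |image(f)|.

f(2) = 1 = f(4) with 2 ≠ 4, so f is not injective, hence not bijective.
The image of f is {1, 2, 5, 7, 8}, which has 5 elements.

5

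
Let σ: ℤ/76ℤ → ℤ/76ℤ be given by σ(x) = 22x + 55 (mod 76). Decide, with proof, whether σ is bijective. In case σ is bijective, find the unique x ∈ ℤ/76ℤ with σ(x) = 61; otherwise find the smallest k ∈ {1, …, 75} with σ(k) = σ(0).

By definition, σ is injective when σ(s) = σ(t) forces s = t.
We have gcd(22, 76) = 2 > 1. Taking s = 0 and t = 38: σ(0) = 55 and σ(38) = 22·38 + 55 = 891 ≡ 55 (mod 76).
So σ(0) = σ(38) while 0 ≠ 38, thus σ is not injective, hence not bijective.
Since σ is not bijective, we find the least positive k with σ(k) = σ(0): this means 22k ≡ 0 (mod 76), i.e. 76 ∣ 22k. Since gcd(22, 76) = 2, dividing through by 2 this holds exactly when 38 ∣ 11k, and as gcd(11, 38) = 1, exactly when 38 ∣ k.
The smallest positive such k is 38.

38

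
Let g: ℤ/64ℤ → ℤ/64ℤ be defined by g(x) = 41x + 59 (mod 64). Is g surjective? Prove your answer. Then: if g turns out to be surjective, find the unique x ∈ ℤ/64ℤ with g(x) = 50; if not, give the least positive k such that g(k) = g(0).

31

By definition, g is surjective if every y in the codomain equals g(x) for some x in the domain.
Since gcd(41, 64) = 1, 41 is invertible modulo 64. Euclid's algorithm: 64 = 1·41 + 23, 41 = 1·23 + 18, 23 = 1·18 + 5, 18 = 3·5 + 3, 5 = 1·3 + 2, 3 = 1·2 + 1; back-substituting gives 1 = 25·41 − 16·64, so 41⁻¹ ≡ 25 (mod 64).
Then y ↦ 25(y − 59) is a two-sided inverse to g, so every y ∈ ℤ/64ℤ has a preimage.
Hence g is surjective.
Since g is surjective, we find g⁻¹(50): we need 41x ≡ 50 − 59 ≡ 55 (mod 64). Using 41⁻¹ = 25: x ≡ 25·55 = 1375 = 21·64 + 31, so x = 31.
Check: g(31) = 41·31 + 59 = 1330 = 20·64 + 50 ≡ 50 (mod 64).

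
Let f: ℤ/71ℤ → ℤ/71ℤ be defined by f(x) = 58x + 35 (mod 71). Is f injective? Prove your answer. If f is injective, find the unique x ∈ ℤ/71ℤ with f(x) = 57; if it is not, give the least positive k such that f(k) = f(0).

If f(u) = f(v), then 58u ≡ 58v (mod 71). Because gcd(58, 71) = 1, we may cancel 58 to get u ≡ v (mod 71).
Thus f is injective.
We now compute 58⁻¹ mod 71 explicitly. Euclid's algorithm: 71 = 1·58 + 13, 58 = 4·13 + 6, 13 = 2·6 + 1; back-substituting gives 1 = 60·58 − 49·71, so 58⁻¹ ≡ 60 (mod 71).
Since f is injective, we compute f⁻¹(57): solve 58x + 35 ≡ 57 (mod 71), i.e. 58x ≡ 22 (mod 71).
Multiplying by 58⁻¹ = 60 gives x ≡ 60·22 = 1320 = 18·71 + 42 ≡ 42 (mod 71).
Check: f(42) = 58·42 + 35 = 2471 = 34·71 + 57 ≡ 57 (mod 71).

42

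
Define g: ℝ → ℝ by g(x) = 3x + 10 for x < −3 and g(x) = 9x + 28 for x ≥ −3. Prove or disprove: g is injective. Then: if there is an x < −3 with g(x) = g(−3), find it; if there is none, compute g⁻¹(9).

-19/9

Both pieces are strictly increasing (slopes 3 and 9), so each is injective on its own interval.
The left piece maps (−∞, −3) onto (−∞, 1); the right piece maps [−3, ∞) onto [1, ∞).
These images are disjoint, so no value is attained by both pieces. Thus g is injective.
Because the two images are disjoint, no x < −3 has g(x) = g(−3), so we compute g⁻¹(9): 9 lies in [1, ∞), so solve 9x + 28 = 9: x = (9 − 28)/9 = −19/9.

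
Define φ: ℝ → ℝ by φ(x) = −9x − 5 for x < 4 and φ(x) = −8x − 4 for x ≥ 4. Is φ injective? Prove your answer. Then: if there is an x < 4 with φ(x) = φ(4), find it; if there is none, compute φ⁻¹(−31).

31/9

Both pieces are strictly decreasing (slopes −9 and −8), so each is injective on its own interval.
The left piece maps (−∞, 4) onto (−41, ∞); the right piece maps [4, ∞) onto (−∞, −36].
These images overlap. In particular φ(4) = −36 (right piece), and solving −9x − 5 = −36 on the left piece gives x = 31/9 < 4.
So φ(31/9) = φ(4) with 31/9 ≠ 4, and φ is not injective. This x = 31/9 is the requested value below 4.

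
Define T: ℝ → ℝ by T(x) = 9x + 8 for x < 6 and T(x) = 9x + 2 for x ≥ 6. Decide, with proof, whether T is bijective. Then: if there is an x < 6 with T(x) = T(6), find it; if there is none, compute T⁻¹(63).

Both pieces are strictly increasing (slopes 9 and 9), so each is injective on its own interval.
The left piece maps (−∞, 6) onto (−∞, 62); the right piece maps [6, ∞) onto [56, ∞).
These images overlap. In particular T(6) = 56 (right piece), and solving 9x + 8 = 56 on the left piece gives x = 16/3 < 6.
So T(16/3) = T(6) with 16/3 ≠ 6, and T is not injective, hence not bijective. This x = 16/3 is the requested value below 6.

16/3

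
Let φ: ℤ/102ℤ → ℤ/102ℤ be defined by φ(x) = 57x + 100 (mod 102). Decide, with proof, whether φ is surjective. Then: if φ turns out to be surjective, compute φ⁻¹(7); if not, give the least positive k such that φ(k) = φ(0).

Since gcd(57, 102) = 3, we have 57x ≡ 0 (mod 3) for all x, so φ(x) ≡ 1 (mod 3).
But 0 ≢ 1 (mod 3), so 0 ∈ ℤ/102ℤ has no preimage. Therefore φ is not surjective.
Since φ is not surjective, we find the least positive k with φ(k) = φ(0): this means 57k ≡ 0 (mod 102), i.e. 102 ∣ 57k. Since gcd(57, 102) = 3, dividing through by 3 this holds exactly when 34 ∣ 19k, and as gcd(19, 34) = 1, exactly when 34 ∣ k.
The smallest positive such k is 34.

34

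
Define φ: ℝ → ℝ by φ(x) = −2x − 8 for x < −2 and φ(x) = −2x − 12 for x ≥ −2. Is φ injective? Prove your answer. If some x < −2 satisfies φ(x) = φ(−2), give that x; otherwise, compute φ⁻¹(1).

Both pieces are strictly decreasing (slopes −2 and −2), so each is injective on its own interval.
The left piece maps (−∞, −2) onto (−4, ∞); the right piece maps [−2, ∞) onto (−∞, −8].
These images are disjoint, so no value is attained by both pieces. Therefore φ is injective.
Because the two images are disjoint, no x < −2 has φ(x) = φ(−2), so we compute φ⁻¹(1): 1 lies in (−4, ∞), so solve −2x − 8 = 1: x = (1 + 8)/(−2) = −9/2.

-9/2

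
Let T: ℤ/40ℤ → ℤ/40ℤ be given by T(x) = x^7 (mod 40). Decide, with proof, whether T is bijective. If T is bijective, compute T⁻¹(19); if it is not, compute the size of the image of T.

T(0) = 0^7 = 0.
T(10): Repeated squaring mod 40: 10^1 ≡ 10, 10^2 ≡ 10² = 100 ≡ 20, 10^4 ≡ 20² = 400 ≡ 0. Since 7 = 4 + 2 + 1, 10^7 ≡ 0·20·10: 0·20 = 0, then 0·10 = 0. So 10^7 ≡ 0 (mod 40).
So T(0) = T(10) = 0 while 0 ≠ 10, thus T is not injective, hence not bijective.
Since T is not bijective, we determine |image(T)|. Computing x^7 mod 40 for each x (by repeated squaring, reducing mod 40 at every step), the values T(0), T(1), …, T(39) are: 0, 1, 8, 27, 24, 5, 16, 23, 32, 9, 0, 11, 8, 37, 24, 15, 16, 33, 32, 19, 0, 21, 8, 7, 24, 25, 16, 3, 32, 29, 0, 31, 8, 17, 24, 35, 16, 13, 32, 39.
The distinct values are {0, 1, 3, 5, 7, 8, 9, 11, 13, 15, 16, 17, 19, 21, 23, 24, 25, 27, 29, 31, 32, 33, 35, 37, 39}; there are 25 of them.

25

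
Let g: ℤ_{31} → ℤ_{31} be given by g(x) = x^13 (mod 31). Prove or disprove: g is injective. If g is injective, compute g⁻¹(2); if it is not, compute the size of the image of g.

Since 31 is prime, the nonzero elements of ℤ_{31} form a cyclic group of order 30.
As gcd(13, 30) = 1, raising to the 13th power is a bijection on this group: if x_1^13 ≡ x_2^13 then (x_1x_2^{−1})^13 = 1, and the only element of order dividing gcd(13, 30) = 1 is 1, so x_1 = x_2.
With g(0) = 0 this makes g injective on all of ℤ_{31}, hence bijective (finite equal-size domain and codomain). In particular g is injective.
Since g is injective, we find the preimage of 2. The inverse of x ↦ x^13 on (ℤ_{31})^× is x ↦ x^7, because 13·7 = 91 = 3·30 + 1 ≡ 1 (mod 30) and x^{30} = 1 for x ≠ 0 (Fermat). So g⁻¹(2) = 2^7 mod 31.
Repeated squaring mod 31: 2^1 ≡ 2, 2^2 ≡ 2² = 4, 2^4 ≡ 4² = 16. Since 7 = 4 + 2 + 1, 2^7 ≡ 16·4·2: 16·4 = 64 ≡ 2, then 2·2 = 4. So 2^7 ≡ 4 (mod 31).
Hence g⁻¹(2) = 4.

4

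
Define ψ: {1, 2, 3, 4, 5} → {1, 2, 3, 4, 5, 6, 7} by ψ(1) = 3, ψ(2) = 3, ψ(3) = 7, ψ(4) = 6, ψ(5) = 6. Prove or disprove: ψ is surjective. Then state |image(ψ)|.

No element maps to 1, so ψ is not surjective.
The image of ψ is {3, 6, 7}, which has 3 elements.

3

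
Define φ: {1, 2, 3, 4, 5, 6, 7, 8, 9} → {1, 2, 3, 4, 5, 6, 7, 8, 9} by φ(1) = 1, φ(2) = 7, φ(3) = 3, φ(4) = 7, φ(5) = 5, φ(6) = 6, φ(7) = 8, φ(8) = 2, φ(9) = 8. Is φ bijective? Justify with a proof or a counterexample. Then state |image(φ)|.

φ(2) = 7 = φ(4) with 2 ≠ 4, so φ is not injective, hence not bijective.
The image of φ is {1, 2, 3, 5, 6, 7, 8}, which has 7 elements.

7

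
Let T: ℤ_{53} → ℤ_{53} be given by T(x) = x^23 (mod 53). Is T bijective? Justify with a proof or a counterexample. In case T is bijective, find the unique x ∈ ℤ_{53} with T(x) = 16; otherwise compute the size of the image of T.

Since 53 is prime, the nonzero elements of ℤ_{53} form a cyclic group of order 52.
As gcd(23, 52) = 1, raising to the 23rd power is a bijection on this group: if a^23 ≡ b^23 then (ab^{−1})^23 = 1, and the only element of order dividing gcd(23, 52) = 1 is 1, so a = b.
With T(0) = 0 this makes T injective on all of ℤ_{53}, hence bijective (finite equal-size domain and codomain). In particular T is bijective.
Since T is bijective, we find the preimage of 16. The inverse of x ↦ x^23 on (ℤ_{53})^× is x ↦ x^43, because 23·43 = 989 = 19·52 + 1 ≡ 1 (mod 52) and x^{52} = 1 for x ≠ 0 (Fermat). So T⁻¹(16) = 16^43 mod 53.
Repeated squaring mod 53: 16^1 ≡ 16, 16^2 ≡ 16² = 256 ≡ 44, 16^4 ≡ 44² = 1936 ≡ 28, 16^8 ≡ 28² = 784 ≡ 42, 16^16 ≡ 42² = 1764 ≡ 15, 16^32 ≡ 15² = 225 ≡ 13. Since 43 = 32 + 8 + 2 + 1, 16^43 ≡ 13·42·44·16: 13·42 = 546 ≡ 16, then 16·44 = 704 ≡ 15, then 15·16 = 240 ≡ 28. So 16^43 ≡ 28 (mod 53).
Hence T⁻¹(16) = 28.

28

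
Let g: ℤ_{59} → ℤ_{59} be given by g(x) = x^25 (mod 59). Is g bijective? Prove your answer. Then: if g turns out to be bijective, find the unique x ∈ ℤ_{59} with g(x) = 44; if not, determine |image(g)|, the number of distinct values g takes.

Since 59 is prime, the nonzero elements of ℤ_{59} form a cyclic group of order 58.
As gcd(25, 58) = 1, raising to the 25th power is a bijection on this group: if u^25 ≡ v^25 then (uv^{−1})^25 = 1, and the only element of order dividing gcd(25, 58) = 1 is 1, so u = v.
With g(0) = 0 this makes g injective on all of ℤ_{59}, hence bijective (finite equal-size domain and codomain). In particular g is bijective.
Since g is bijective, we find the preimage of 44. The inverse of x ↦ x^25 on (ℤ_{59})^× is x ↦ x^7, because 25·7 = 175 = 3·58 + 1 ≡ 1 (mod 58) and x^{58} = 1 for x ≠ 0 (Fermat). So g⁻¹(44) = 44^7 mod 59.
Repeated squaring mod 59: 44^1 ≡ 44, 44^2 ≡ 44² = 1936 ≡ 48, 44^4 ≡ 48² = 2304 ≡ 3. Since 7 = 4 + 2 + 1, 44^7 ≡ 3·48·44: 3·48 = 144 ≡ 26, then 26·44 = 1144 ≡ 23. So 44^7 ≡ 23 (mod 59).
Hence g⁻¹(44) = 23.

23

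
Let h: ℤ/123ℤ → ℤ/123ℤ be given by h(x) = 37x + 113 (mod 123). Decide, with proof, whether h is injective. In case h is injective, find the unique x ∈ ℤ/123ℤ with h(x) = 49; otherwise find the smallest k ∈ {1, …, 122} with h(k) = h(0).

If h(x_1) = h(x_2), then 37x_1 ≡ 37x_2 (mod 123). Because gcd(37, 123) = 1, we may cancel 37 to get x_1 ≡ x_2 (mod 123).
So h is injective.
We now compute 37⁻¹ mod 123 explicitly. Euclid's algorithm: 123 = 3·37 + 12, 37 = 3·12 + 1; back-substituting gives 1 = 10·37 − 3·123, so 37⁻¹ ≡ 10 (mod 123).
Since h is injective, we find h⁻¹(49): we need 37x ≡ 49 − 113 ≡ 59 (mod 123). Using 37⁻¹ = 10: x ≡ 10·59 = 590 = 4·123 + 98, so x = 98.
Check: h(98) = 37·98 + 113 = 3739 = 30·123 + 49 ≡ 49 (mod 123).

98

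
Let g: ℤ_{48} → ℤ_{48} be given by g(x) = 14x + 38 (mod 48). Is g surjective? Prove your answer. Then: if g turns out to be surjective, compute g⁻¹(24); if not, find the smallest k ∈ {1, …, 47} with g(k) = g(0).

24

Since gcd(14, 48) = 2, we have 14x ≡ 0 (mod 2) for all x, so g(x) ≡ 0 (mod 2).
But 1 ≢ 0 (mod 2), so 1 ∈ ℤ_{48} has no preimage. So g is not surjective.
Since g is not surjective, we find the least positive k with g(k) = g(0): this means 14k ≡ 0 (mod 48), i.e. 48 ∣ 14k. Since gcd(14, 48) = 2, dividing through by 2 this holds exactly when 24 ∣ 7k, and as gcd(7, 24) = 1, exactly when 24 ∣ k.
The smallest positive such k is 24.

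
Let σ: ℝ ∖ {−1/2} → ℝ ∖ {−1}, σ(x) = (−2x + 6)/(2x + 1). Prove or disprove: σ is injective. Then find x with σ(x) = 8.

Suppose σ(x_1) = σ(x_2). Cross-multiplying: (−2x_1 + 6)(2x_2 + 1) = (−2x_2 + 6)(2x_1 + 1).
Expanding both sides and cancelling the symmetric terms leaves −14·(x_1 − x_2) = 0. Since −14 ≠ 0, x_1 = x_2. Thus σ is injective.
Solving σ(x) = 8: cross-multiplying gives −2x + 6 = 8(2x + 1), which rearranges to −18x = 2, so x = −1/9.

-1/9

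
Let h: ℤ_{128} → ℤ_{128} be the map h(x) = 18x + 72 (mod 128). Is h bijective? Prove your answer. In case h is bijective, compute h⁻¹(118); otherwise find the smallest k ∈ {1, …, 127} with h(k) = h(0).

We have gcd(18, 128) = 2 > 1. Taking x_1 = 0 and x_2 = 64: h(0) = 72 and h(64) = 18·64 + 72 = 1224 ≡ 72 (mod 128).
So h(0) = h(64) while 0 ≠ 64, hence h is not injective, hence not bijective.
Since h is not bijective, we find the least positive k with h(k) = h(0): this means 18k ≡ 0 (mod 128), i.e. 128 ∣ 18k. Since gcd(18, 128) = 2, dividing through by 2 this holds exactly when 64 ∣ 9k, and as gcd(9, 64) = 1, exactly when 64 ∣ k.
The smallest positive such k is 64.

64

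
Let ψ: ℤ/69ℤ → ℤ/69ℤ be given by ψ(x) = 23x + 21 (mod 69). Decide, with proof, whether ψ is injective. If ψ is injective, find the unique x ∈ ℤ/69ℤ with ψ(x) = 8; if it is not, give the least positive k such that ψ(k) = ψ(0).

3

We have gcd(23, 69) = 23 > 1. Taking a = 0 and b = 3: ψ(0) = 21 and ψ(3) = 23·3 + 21 = 90 ≡ 21 (mod 69).
So ψ(0) = ψ(3) while 0 ≠ 3, thus ψ is not injective.
Since ψ is not injective, we find the least positive k with ψ(k) = ψ(0): this means 23k ≡ 0 (mod 69), i.e. 69 ∣ 23k. Since gcd(23, 69) = 23, dividing through by 23 this holds exactly when 3 ∣ k.
The smallest positive such k is 3.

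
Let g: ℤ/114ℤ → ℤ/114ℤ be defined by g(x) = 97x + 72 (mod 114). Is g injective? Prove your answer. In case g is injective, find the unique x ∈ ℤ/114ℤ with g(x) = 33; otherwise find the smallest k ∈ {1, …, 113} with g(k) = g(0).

Recall: g is injective if g(s) = g(t) implies s = t.
Suppose g(s) = g(t) in ℤ/114ℤ. Then 97s + 72 ≡ 97t + 72 (mod 114), hence 97(s − t) ≡ 0 (mod 114).
Since gcd(97, 114) = 1, 97 is invertible modulo 114, thus s − t ≡ 0 (mod 114), i.e. s = t.
Hence g is injective.
We now compute 97⁻¹ mod 114 explicitly. Euclid's algorithm: 114 = 1·97 + 17, 97 = 5·17 + 12, 17 = 1·12 + 5, 12 = 2·5 + 2, 5 = 2·2 + 1; back-substituting gives 1 = 67·97 − 57·114, so 97⁻¹ ≡ 67 (mod 114).
Since g is injective, we compute g⁻¹(33): solve 97x + 72 ≡ 33 (mod 114), i.e. 97x ≡ 75 (mod 114).
Multiplying by 97⁻¹ = 67 gives x ≡ 67·75 = 5025 = 44·114 + 9 ≡ 9 (mod 114).
Check: g(9) = 97·9 + 72 = 945 = 8·114 + 33 ≡ 33 (mod 114).

9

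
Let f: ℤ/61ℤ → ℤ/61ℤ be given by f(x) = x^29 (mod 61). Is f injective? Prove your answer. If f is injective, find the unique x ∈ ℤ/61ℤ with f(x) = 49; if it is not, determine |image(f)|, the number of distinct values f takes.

5

Since 61 is prime, the nonzero elements of ℤ/61ℤ form a cyclic group of order 60.
As gcd(29, 60) = 1, raising to the 29th power is a bijection on this group: if a^29 ≡ b^29 then (ab^{−1})^29 = 1, and the only element of order dividing gcd(29, 60) = 1 is 1, so a = b.
With f(0) = 0 this makes f injective on all of ℤ/61ℤ, hence bijective (finite equal-size domain and codomain). In particular f is injective.
Since f is injective, we find the preimage of 49. The inverse of x ↦ x^29 on (ℤ/61ℤ)^× is x ↦ x^29, because 29·29 = 841 = 14·60 + 1 ≡ 1 (mod 60) and x^{60} = 1 for x ≠ 0 (Fermat). So f⁻¹(49) = 49^29 mod 61.
Repeated squaring mod 61: 49^1 ≡ 49, 49^2 ≡ 49² = 2401 ≡ 22, 49^4 ≡ 22² = 484 ≡ 57, 49^8 ≡ 57² = 3249 ≡ 16, 49^16 ≡ 16² = 256 ≡ 12. Since 29 = 16 + 8 + 4 + 1, 49^29 ≡ 12·16·57·49: 12·16 = 192 ≡ 9, then 9·57 = 513 ≡ 25, then 25·49 = 1225 ≡ 5. So 49^29 ≡ 5 (mod 61).
Hence f⁻¹(49) = 5.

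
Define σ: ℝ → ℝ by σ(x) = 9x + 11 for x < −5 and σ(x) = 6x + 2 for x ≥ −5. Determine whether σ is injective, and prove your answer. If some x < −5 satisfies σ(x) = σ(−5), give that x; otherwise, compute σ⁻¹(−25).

Both pieces are strictly increasing (slopes 9 and 6), so each is injective on its own interval.
The left piece maps (−∞, −5) onto (−∞, −34); the right piece maps [−5, ∞) onto [−28, ∞).
These images are disjoint, so no value is attained by both pieces. Thus σ is injective.
Because the two images are disjoint, no x < −5 has σ(x) = σ(−5), so we compute σ⁻¹(−25): −25 lies in [−28, ∞), so solve 6x + 2 = −25: x = (−25 − 2)/6 = −9/2.

-9/2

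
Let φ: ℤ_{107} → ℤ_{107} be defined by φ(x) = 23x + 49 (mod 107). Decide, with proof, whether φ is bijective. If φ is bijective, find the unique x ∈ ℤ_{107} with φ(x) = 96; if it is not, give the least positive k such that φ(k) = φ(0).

16

Recall: φ is injective when φ(u) = φ(v) forces u = v.
Suppose φ(u) = φ(v) in ℤ_{107}. Then 23u + 49 ≡ 23v + 49 (mod 107), hence 23(u − v) ≡ 0 (mod 107).
Since gcd(23, 107) = 1, 23 is invertible modulo 107, so u − v ≡ 0 (mod 107), i.e. u = v.
We now compute 23⁻¹ mod 107 explicitly. Euclid's algorithm: 107 = 4·23 + 15, 23 = 1·15 + 8, 15 = 1·8 + 7, 8 = 1·7 + 1; back-substituting gives 1 = 14·23 − 3·107, so 23⁻¹ ≡ 14 (mod 107).
Then y ↦ 14(y − 49) is a two-sided inverse to φ, so every y ∈ ℤ_{107} has a preimage.
Hence φ is bijective.
Since φ is bijective, we find φ⁻¹(96): we need 23x ≡ 96 − 49 ≡ 47 (mod 107). Using 23⁻¹ = 14: x ≡ 14·47 = 658 = 6·107 + 16, so x = 16.
Check: φ(16) = 23·16 + 49 = 417 = 3·107 + 96 ≡ 96 (mod 107).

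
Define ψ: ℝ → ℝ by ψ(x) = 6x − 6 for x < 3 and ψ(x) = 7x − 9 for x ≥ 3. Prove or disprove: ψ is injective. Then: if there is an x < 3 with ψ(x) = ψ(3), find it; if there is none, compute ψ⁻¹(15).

24/7

Both pieces are strictly increasing (slopes 6 and 7), so each is injective on its own interval.
The left piece maps (−∞, 3) onto (−∞, 12); the right piece maps [3, ∞) onto [12, ∞).
These images are disjoint, so no value is attained by both pieces. Thus ψ is injective.
Because the two images are disjoint, no x < 3 has ψ(x) = ψ(3), so we compute ψ⁻¹(15): 15 lies in [12, ∞), so solve 7x − 9 = 15: x = (15 + 9)/7 = 24/7.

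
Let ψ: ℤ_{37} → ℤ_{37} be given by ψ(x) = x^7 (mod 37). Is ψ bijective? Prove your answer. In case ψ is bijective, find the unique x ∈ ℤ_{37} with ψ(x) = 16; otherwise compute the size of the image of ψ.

9

Since 37 is prime, the nonzero elements of ℤ_{37} form a cyclic group of order 36.
As gcd(7, 36) = 1, raising to the 7th power is a bijection on this group: if x_1^7 ≡ x_2^7 then (x_1x_2^{−1})^7 = 1, and the only element of order dividing gcd(7, 36) = 1 is 1, so x_1 = x_2.
With ψ(0) = 0 this makes ψ injective on all of ℤ_{37}, hence bijective (finite equal-size domain and codomain). In particular ψ is bijective.
Since ψ is bijective, we find the preimage of 16. The inverse of x ↦ x^7 on (ℤ_{37})^× is x ↦ x^31, because 7·31 = 217 = 6·36 + 1 ≡ 1 (mod 36) and x^{36} = 1 for x ≠ 0 (Fermat). So ψ⁻¹(16) = 16^31 mod 37.
Repeated squaring mod 37: 16^1 ≡ 16, 16^2 ≡ 16² = 256 ≡ 34, 16^4 ≡ 34² = 1156 ≡ 9, 16^8 ≡ 9² = 81 ≡ 7, 16^16 ≡ 7² = 49 ≡ 12. Since 31 = 16 + 8 + 4 + 2 + 1, 16^31 ≡ 12·7·9·34·16: 12·7 = 84 ≡ 10, then 10·9 = 90 ≡ 16, then 16·34 = 544 ≡ 26, then 26·16 = 416 ≡ 9. So 16^31 ≡ 9 (mod 37).
Hence ψ⁻¹(16) = 9.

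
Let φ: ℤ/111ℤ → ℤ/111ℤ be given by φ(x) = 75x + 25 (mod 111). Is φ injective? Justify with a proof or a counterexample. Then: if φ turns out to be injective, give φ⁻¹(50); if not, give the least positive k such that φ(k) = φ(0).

37

By definition, φ is injective when φ(u) = φ(v) forces u = v.
We have gcd(75, 111) = 3 > 1. Taking u = 0 and v = 37: φ(0) = 25 and φ(37) = 75·37 + 25 = 2800 ≡ 25 (mod 111).
So φ(0) = φ(37) while 0 ≠ 37, thus φ is not injective.
Since φ is not injective, we find the least positive k with φ(k) = φ(0): this means 75k ≡ 0 (mod 111), i.e. 111 ∣ 75k. Since gcd(75, 111) = 3, dividing through by 3 this holds exactly when 37 ∣ 25k, and as gcd(25, 37) = 1, exactly when 37 ∣ k.
The smallest positive such k is 37.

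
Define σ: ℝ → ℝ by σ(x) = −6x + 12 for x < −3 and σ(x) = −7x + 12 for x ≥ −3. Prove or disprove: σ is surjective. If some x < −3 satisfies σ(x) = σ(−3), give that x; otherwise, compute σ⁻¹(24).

-7/2

Both pieces are strictly decreasing (slopes −6 and −7), so each is injective on its own interval.
The left piece maps (−∞, −3) onto (30, ∞); the right piece maps [−3, ∞) onto (−∞, 33].
The union (30, ∞) ∪ (−∞, 33] covers ℝ, so σ is surjective.
For the follow-up: the images overlap, so an x < −3 with σ(x) = σ(−3) exists. σ(−3) = 33; solving −6x + 12 = 33 for x < −3 gives x = (33 − 12)/(−6) = −7/2.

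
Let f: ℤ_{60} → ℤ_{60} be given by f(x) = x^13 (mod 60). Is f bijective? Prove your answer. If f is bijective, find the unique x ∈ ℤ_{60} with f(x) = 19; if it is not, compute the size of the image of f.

f(0) = 0^13 = 0.
f(30): Repeated squaring mod 60: 30^1 ≡ 30, 30^2 ≡ 30² = 900 ≡ 0, 30^4 ≡ 0² = 0, 30^8 ≡ 0² = 0. Since 13 = 8 + 4 + 1, 30^13 ≡ 0·0·30: 0·0 = 0, then 0·30 = 0. So 30^13 ≡ 0 (mod 60).
So f(0) = f(30) = 0 while 0 ≠ 30, therefore f is not injective, hence not bijective.
Since f is not bijective, we determine |image(f)|. Computing x^13 mod 60 for each x (by repeated squaring, reducing mod 60 at every step), the values f(0), f(1), …, f(59) are: 0, 1, 32, 3, 4, 5, 36, 7, 8, 9, 40, 11, 12, 13, 44, 15, 16, 17, 48, 19, 20, 21, 52, 23, 24, 25, 56, 27, 28, 29, 0, 31, 32, 33, 4, 35, 36, 37, 8, 39, 40, 41, 12, 43, 44, 45, 16, 47, 48, 49, 20, 51, 52, 53, 24, 55, 56, 57, 28, 59.
The distinct values are {0, 1, 3, 4, 5, 7, 8, 9, 11, 12, 13, 15, 16, 17, 19, 20, 21, 23, 24, 25, 27, 28, 29, 31, 32, 33, 35, 36, 37, 39, 40, 41, 43, 44, 45, 47, 48, 49, 51, 52, 53, 55, 56, 57, 59}; there are 45 of them.

45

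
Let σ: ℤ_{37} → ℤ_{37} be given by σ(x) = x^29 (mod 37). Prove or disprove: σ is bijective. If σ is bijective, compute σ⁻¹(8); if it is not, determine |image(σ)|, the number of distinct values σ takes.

23

Since 37 is prime, the nonzero elements of ℤ_{37} form a cyclic group of order 36.
As gcd(29, 36) = 1, raising to the 29th power is a bijection on this group: if s^29 ≡ t^29 then (st^{−1})^29 = 1, and the only element of order dividing gcd(29, 36) = 1 is 1, so s = t.
With σ(0) = 0 this makes σ injective on all of ℤ_{37}, hence bijective (finite equal-size domain and codomain). In particular σ is bijective.
Since σ is bijective, we find the preimage of 8. The inverse of x ↦ x^29 on (ℤ_{37})^× is x ↦ x^5, because 29·5 = 145 = 4·36 + 1 ≡ 1 (mod 36) and x^{36} = 1 for x ≠ 0 (Fermat). So σ⁻¹(8) = 8^5 mod 37.
Repeated squaring mod 37: 8^1 ≡ 8, 8^2 ≡ 8² = 64 ≡ 27, 8^4 ≡ 27² = 729 ≡ 26. Since 5 = 4 + 1, 8^5 ≡ 26·8: 26·8 = 208 ≡ 23. So 8^5 ≡ 23 (mod 37).
Hence σ⁻¹(8) = 23.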